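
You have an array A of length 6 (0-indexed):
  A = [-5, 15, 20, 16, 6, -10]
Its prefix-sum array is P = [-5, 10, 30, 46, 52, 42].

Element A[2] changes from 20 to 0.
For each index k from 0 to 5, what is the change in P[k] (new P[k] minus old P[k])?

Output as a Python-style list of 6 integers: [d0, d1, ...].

Answer: [0, 0, -20, -20, -20, -20]

Derivation:
Element change: A[2] 20 -> 0, delta = -20
For k < 2: P[k] unchanged, delta_P[k] = 0
For k >= 2: P[k] shifts by exactly -20
Delta array: [0, 0, -20, -20, -20, -20]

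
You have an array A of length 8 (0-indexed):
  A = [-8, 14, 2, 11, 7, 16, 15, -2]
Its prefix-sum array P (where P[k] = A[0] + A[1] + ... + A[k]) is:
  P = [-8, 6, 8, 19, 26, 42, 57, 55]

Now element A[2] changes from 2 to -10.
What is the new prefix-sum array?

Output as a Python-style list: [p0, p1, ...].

Answer: [-8, 6, -4, 7, 14, 30, 45, 43]

Derivation:
Change: A[2] 2 -> -10, delta = -12
P[k] for k < 2: unchanged (A[2] not included)
P[k] for k >= 2: shift by delta = -12
  P[0] = -8 + 0 = -8
  P[1] = 6 + 0 = 6
  P[2] = 8 + -12 = -4
  P[3] = 19 + -12 = 7
  P[4] = 26 + -12 = 14
  P[5] = 42 + -12 = 30
  P[6] = 57 + -12 = 45
  P[7] = 55 + -12 = 43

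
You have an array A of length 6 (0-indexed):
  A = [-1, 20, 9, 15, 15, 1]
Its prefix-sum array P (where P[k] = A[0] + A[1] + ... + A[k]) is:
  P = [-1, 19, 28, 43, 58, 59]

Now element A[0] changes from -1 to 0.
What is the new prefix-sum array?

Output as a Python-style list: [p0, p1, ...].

Answer: [0, 20, 29, 44, 59, 60]

Derivation:
Change: A[0] -1 -> 0, delta = 1
P[k] for k < 0: unchanged (A[0] not included)
P[k] for k >= 0: shift by delta = 1
  P[0] = -1 + 1 = 0
  P[1] = 19 + 1 = 20
  P[2] = 28 + 1 = 29
  P[3] = 43 + 1 = 44
  P[4] = 58 + 1 = 59
  P[5] = 59 + 1 = 60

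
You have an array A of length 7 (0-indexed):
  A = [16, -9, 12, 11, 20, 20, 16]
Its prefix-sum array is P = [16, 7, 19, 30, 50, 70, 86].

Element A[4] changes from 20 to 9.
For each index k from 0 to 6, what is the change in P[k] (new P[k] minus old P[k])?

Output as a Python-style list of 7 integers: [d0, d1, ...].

Answer: [0, 0, 0, 0, -11, -11, -11]

Derivation:
Element change: A[4] 20 -> 9, delta = -11
For k < 4: P[k] unchanged, delta_P[k] = 0
For k >= 4: P[k] shifts by exactly -11
Delta array: [0, 0, 0, 0, -11, -11, -11]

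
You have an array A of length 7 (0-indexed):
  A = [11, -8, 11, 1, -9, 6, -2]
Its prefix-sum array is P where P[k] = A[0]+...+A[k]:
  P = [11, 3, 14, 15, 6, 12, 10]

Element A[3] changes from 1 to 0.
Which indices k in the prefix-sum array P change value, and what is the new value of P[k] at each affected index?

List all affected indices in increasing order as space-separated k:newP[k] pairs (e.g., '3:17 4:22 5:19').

Answer: 3:14 4:5 5:11 6:9

Derivation:
P[k] = A[0] + ... + A[k]
P[k] includes A[3] iff k >= 3
Affected indices: 3, 4, ..., 6; delta = -1
  P[3]: 15 + -1 = 14
  P[4]: 6 + -1 = 5
  P[5]: 12 + -1 = 11
  P[6]: 10 + -1 = 9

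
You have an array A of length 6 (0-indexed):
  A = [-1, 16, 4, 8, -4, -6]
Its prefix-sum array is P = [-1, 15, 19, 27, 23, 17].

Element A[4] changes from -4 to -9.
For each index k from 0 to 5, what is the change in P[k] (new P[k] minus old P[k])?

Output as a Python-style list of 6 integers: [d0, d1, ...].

Element change: A[4] -4 -> -9, delta = -5
For k < 4: P[k] unchanged, delta_P[k] = 0
For k >= 4: P[k] shifts by exactly -5
Delta array: [0, 0, 0, 0, -5, -5]

Answer: [0, 0, 0, 0, -5, -5]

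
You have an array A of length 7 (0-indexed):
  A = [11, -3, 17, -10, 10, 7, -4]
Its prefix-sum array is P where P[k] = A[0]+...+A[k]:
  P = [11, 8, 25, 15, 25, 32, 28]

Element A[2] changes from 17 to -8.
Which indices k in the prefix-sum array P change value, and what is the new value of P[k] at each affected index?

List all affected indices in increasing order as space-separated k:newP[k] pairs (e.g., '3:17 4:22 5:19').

P[k] = A[0] + ... + A[k]
P[k] includes A[2] iff k >= 2
Affected indices: 2, 3, ..., 6; delta = -25
  P[2]: 25 + -25 = 0
  P[3]: 15 + -25 = -10
  P[4]: 25 + -25 = 0
  P[5]: 32 + -25 = 7
  P[6]: 28 + -25 = 3

Answer: 2:0 3:-10 4:0 5:7 6:3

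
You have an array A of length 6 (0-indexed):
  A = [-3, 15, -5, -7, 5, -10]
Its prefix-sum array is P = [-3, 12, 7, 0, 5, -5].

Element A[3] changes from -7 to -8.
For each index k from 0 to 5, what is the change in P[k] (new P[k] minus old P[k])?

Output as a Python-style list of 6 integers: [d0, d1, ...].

Answer: [0, 0, 0, -1, -1, -1]

Derivation:
Element change: A[3] -7 -> -8, delta = -1
For k < 3: P[k] unchanged, delta_P[k] = 0
For k >= 3: P[k] shifts by exactly -1
Delta array: [0, 0, 0, -1, -1, -1]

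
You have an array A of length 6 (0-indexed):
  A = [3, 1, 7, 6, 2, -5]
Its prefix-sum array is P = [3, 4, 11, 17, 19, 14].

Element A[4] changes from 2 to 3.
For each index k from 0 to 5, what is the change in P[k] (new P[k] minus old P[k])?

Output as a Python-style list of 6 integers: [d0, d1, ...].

Answer: [0, 0, 0, 0, 1, 1]

Derivation:
Element change: A[4] 2 -> 3, delta = 1
For k < 4: P[k] unchanged, delta_P[k] = 0
For k >= 4: P[k] shifts by exactly 1
Delta array: [0, 0, 0, 0, 1, 1]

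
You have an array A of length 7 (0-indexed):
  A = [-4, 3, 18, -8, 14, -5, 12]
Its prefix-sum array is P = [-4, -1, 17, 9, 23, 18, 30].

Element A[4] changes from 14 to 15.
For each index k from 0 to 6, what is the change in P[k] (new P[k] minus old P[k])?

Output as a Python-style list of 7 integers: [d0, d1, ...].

Answer: [0, 0, 0, 0, 1, 1, 1]

Derivation:
Element change: A[4] 14 -> 15, delta = 1
For k < 4: P[k] unchanged, delta_P[k] = 0
For k >= 4: P[k] shifts by exactly 1
Delta array: [0, 0, 0, 0, 1, 1, 1]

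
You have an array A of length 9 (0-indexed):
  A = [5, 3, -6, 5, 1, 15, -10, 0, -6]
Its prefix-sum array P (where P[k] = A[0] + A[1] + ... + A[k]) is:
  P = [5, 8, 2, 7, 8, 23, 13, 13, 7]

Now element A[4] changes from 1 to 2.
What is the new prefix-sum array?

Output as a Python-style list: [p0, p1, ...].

Change: A[4] 1 -> 2, delta = 1
P[k] for k < 4: unchanged (A[4] not included)
P[k] for k >= 4: shift by delta = 1
  P[0] = 5 + 0 = 5
  P[1] = 8 + 0 = 8
  P[2] = 2 + 0 = 2
  P[3] = 7 + 0 = 7
  P[4] = 8 + 1 = 9
  P[5] = 23 + 1 = 24
  P[6] = 13 + 1 = 14
  P[7] = 13 + 1 = 14
  P[8] = 7 + 1 = 8

Answer: [5, 8, 2, 7, 9, 24, 14, 14, 8]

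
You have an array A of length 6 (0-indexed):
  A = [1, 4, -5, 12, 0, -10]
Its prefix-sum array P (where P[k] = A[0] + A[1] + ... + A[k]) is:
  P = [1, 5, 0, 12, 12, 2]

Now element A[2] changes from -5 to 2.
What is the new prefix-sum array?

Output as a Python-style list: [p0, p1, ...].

Change: A[2] -5 -> 2, delta = 7
P[k] for k < 2: unchanged (A[2] not included)
P[k] for k >= 2: shift by delta = 7
  P[0] = 1 + 0 = 1
  P[1] = 5 + 0 = 5
  P[2] = 0 + 7 = 7
  P[3] = 12 + 7 = 19
  P[4] = 12 + 7 = 19
  P[5] = 2 + 7 = 9

Answer: [1, 5, 7, 19, 19, 9]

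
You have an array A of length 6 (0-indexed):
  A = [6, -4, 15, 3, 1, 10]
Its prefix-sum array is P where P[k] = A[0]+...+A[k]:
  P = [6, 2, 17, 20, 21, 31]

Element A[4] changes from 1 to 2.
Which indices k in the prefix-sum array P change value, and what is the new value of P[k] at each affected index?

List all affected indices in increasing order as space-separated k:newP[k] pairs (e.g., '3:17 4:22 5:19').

Answer: 4:22 5:32

Derivation:
P[k] = A[0] + ... + A[k]
P[k] includes A[4] iff k >= 4
Affected indices: 4, 5, ..., 5; delta = 1
  P[4]: 21 + 1 = 22
  P[5]: 31 + 1 = 32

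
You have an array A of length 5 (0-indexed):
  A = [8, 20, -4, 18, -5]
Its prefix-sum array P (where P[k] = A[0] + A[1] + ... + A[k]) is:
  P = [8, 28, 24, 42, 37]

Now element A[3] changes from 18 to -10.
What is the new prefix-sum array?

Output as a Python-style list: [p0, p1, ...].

Answer: [8, 28, 24, 14, 9]

Derivation:
Change: A[3] 18 -> -10, delta = -28
P[k] for k < 3: unchanged (A[3] not included)
P[k] for k >= 3: shift by delta = -28
  P[0] = 8 + 0 = 8
  P[1] = 28 + 0 = 28
  P[2] = 24 + 0 = 24
  P[3] = 42 + -28 = 14
  P[4] = 37 + -28 = 9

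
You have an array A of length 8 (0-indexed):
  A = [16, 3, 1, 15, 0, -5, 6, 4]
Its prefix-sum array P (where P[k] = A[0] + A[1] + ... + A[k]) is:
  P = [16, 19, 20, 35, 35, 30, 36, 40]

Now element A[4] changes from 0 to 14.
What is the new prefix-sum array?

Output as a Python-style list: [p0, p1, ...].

Answer: [16, 19, 20, 35, 49, 44, 50, 54]

Derivation:
Change: A[4] 0 -> 14, delta = 14
P[k] for k < 4: unchanged (A[4] not included)
P[k] for k >= 4: shift by delta = 14
  P[0] = 16 + 0 = 16
  P[1] = 19 + 0 = 19
  P[2] = 20 + 0 = 20
  P[3] = 35 + 0 = 35
  P[4] = 35 + 14 = 49
  P[5] = 30 + 14 = 44
  P[6] = 36 + 14 = 50
  P[7] = 40 + 14 = 54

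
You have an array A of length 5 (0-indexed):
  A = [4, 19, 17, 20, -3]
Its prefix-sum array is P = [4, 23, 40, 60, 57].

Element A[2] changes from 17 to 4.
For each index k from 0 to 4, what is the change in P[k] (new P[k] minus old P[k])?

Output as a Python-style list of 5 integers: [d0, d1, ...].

Answer: [0, 0, -13, -13, -13]

Derivation:
Element change: A[2] 17 -> 4, delta = -13
For k < 2: P[k] unchanged, delta_P[k] = 0
For k >= 2: P[k] shifts by exactly -13
Delta array: [0, 0, -13, -13, -13]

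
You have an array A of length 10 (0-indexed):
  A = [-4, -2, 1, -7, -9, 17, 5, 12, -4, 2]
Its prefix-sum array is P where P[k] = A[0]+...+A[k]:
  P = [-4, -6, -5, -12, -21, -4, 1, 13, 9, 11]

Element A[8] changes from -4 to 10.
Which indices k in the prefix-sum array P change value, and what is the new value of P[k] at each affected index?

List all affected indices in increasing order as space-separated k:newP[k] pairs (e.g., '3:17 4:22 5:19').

Answer: 8:23 9:25

Derivation:
P[k] = A[0] + ... + A[k]
P[k] includes A[8] iff k >= 8
Affected indices: 8, 9, ..., 9; delta = 14
  P[8]: 9 + 14 = 23
  P[9]: 11 + 14 = 25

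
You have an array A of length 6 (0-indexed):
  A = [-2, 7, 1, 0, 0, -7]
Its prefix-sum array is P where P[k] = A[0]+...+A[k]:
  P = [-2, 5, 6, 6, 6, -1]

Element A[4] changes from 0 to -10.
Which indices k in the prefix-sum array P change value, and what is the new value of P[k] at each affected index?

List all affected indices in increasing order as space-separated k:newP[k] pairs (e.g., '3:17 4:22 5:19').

P[k] = A[0] + ... + A[k]
P[k] includes A[4] iff k >= 4
Affected indices: 4, 5, ..., 5; delta = -10
  P[4]: 6 + -10 = -4
  P[5]: -1 + -10 = -11

Answer: 4:-4 5:-11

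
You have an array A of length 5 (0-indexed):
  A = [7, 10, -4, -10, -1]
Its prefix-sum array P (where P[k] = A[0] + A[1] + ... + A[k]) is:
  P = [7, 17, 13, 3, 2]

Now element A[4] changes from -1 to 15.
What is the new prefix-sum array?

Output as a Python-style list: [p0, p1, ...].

Change: A[4] -1 -> 15, delta = 16
P[k] for k < 4: unchanged (A[4] not included)
P[k] for k >= 4: shift by delta = 16
  P[0] = 7 + 0 = 7
  P[1] = 17 + 0 = 17
  P[2] = 13 + 0 = 13
  P[3] = 3 + 0 = 3
  P[4] = 2 + 16 = 18

Answer: [7, 17, 13, 3, 18]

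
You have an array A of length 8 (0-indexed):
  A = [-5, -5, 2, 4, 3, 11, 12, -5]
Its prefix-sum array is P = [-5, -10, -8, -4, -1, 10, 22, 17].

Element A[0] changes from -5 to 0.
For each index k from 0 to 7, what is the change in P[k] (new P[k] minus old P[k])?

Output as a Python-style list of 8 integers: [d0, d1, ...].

Answer: [5, 5, 5, 5, 5, 5, 5, 5]

Derivation:
Element change: A[0] -5 -> 0, delta = 5
For k < 0: P[k] unchanged, delta_P[k] = 0
For k >= 0: P[k] shifts by exactly 5
Delta array: [5, 5, 5, 5, 5, 5, 5, 5]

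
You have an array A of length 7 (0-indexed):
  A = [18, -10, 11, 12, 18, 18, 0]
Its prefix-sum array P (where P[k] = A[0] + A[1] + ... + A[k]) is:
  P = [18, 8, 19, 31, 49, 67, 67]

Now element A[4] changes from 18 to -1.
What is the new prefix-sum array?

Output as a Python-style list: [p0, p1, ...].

Answer: [18, 8, 19, 31, 30, 48, 48]

Derivation:
Change: A[4] 18 -> -1, delta = -19
P[k] for k < 4: unchanged (A[4] not included)
P[k] for k >= 4: shift by delta = -19
  P[0] = 18 + 0 = 18
  P[1] = 8 + 0 = 8
  P[2] = 19 + 0 = 19
  P[3] = 31 + 0 = 31
  P[4] = 49 + -19 = 30
  P[5] = 67 + -19 = 48
  P[6] = 67 + -19 = 48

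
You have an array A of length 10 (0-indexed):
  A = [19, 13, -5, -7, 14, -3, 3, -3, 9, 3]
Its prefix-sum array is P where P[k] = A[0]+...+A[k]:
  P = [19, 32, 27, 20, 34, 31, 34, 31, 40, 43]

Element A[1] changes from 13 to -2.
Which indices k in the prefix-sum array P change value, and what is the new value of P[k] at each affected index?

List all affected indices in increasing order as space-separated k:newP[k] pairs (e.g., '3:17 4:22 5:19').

Answer: 1:17 2:12 3:5 4:19 5:16 6:19 7:16 8:25 9:28

Derivation:
P[k] = A[0] + ... + A[k]
P[k] includes A[1] iff k >= 1
Affected indices: 1, 2, ..., 9; delta = -15
  P[1]: 32 + -15 = 17
  P[2]: 27 + -15 = 12
  P[3]: 20 + -15 = 5
  P[4]: 34 + -15 = 19
  P[5]: 31 + -15 = 16
  P[6]: 34 + -15 = 19
  P[7]: 31 + -15 = 16
  P[8]: 40 + -15 = 25
  P[9]: 43 + -15 = 28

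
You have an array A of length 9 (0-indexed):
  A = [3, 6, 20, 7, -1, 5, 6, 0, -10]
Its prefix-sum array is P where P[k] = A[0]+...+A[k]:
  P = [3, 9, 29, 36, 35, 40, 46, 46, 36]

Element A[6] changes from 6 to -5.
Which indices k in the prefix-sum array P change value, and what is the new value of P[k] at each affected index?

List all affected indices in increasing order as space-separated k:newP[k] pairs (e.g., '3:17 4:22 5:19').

P[k] = A[0] + ... + A[k]
P[k] includes A[6] iff k >= 6
Affected indices: 6, 7, ..., 8; delta = -11
  P[6]: 46 + -11 = 35
  P[7]: 46 + -11 = 35
  P[8]: 36 + -11 = 25

Answer: 6:35 7:35 8:25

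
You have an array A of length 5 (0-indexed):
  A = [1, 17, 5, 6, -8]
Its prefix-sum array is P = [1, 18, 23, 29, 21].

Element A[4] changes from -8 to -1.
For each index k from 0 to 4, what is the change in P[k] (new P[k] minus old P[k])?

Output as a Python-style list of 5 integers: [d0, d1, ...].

Element change: A[4] -8 -> -1, delta = 7
For k < 4: P[k] unchanged, delta_P[k] = 0
For k >= 4: P[k] shifts by exactly 7
Delta array: [0, 0, 0, 0, 7]

Answer: [0, 0, 0, 0, 7]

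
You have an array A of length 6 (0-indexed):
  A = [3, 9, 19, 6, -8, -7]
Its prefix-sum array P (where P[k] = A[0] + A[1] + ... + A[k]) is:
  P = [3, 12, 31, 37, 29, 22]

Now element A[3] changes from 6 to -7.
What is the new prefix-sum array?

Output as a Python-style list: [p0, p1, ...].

Answer: [3, 12, 31, 24, 16, 9]

Derivation:
Change: A[3] 6 -> -7, delta = -13
P[k] for k < 3: unchanged (A[3] not included)
P[k] for k >= 3: shift by delta = -13
  P[0] = 3 + 0 = 3
  P[1] = 12 + 0 = 12
  P[2] = 31 + 0 = 31
  P[3] = 37 + -13 = 24
  P[4] = 29 + -13 = 16
  P[5] = 22 + -13 = 9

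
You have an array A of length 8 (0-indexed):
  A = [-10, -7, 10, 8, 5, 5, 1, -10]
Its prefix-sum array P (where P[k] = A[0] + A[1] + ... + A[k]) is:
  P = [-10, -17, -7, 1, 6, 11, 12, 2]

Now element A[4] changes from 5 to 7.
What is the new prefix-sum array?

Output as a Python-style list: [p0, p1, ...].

Answer: [-10, -17, -7, 1, 8, 13, 14, 4]

Derivation:
Change: A[4] 5 -> 7, delta = 2
P[k] for k < 4: unchanged (A[4] not included)
P[k] for k >= 4: shift by delta = 2
  P[0] = -10 + 0 = -10
  P[1] = -17 + 0 = -17
  P[2] = -7 + 0 = -7
  P[3] = 1 + 0 = 1
  P[4] = 6 + 2 = 8
  P[5] = 11 + 2 = 13
  P[6] = 12 + 2 = 14
  P[7] = 2 + 2 = 4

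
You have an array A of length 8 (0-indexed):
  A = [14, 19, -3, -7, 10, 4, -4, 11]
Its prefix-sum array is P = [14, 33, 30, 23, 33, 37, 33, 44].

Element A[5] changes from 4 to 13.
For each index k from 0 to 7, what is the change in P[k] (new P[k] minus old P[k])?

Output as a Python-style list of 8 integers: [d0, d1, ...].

Element change: A[5] 4 -> 13, delta = 9
For k < 5: P[k] unchanged, delta_P[k] = 0
For k >= 5: P[k] shifts by exactly 9
Delta array: [0, 0, 0, 0, 0, 9, 9, 9]

Answer: [0, 0, 0, 0, 0, 9, 9, 9]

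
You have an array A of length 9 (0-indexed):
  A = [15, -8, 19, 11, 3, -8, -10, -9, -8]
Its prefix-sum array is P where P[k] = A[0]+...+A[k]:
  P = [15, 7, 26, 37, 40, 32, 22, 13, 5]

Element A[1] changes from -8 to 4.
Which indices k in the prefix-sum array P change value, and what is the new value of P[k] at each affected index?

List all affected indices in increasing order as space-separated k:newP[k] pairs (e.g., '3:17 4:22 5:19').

Answer: 1:19 2:38 3:49 4:52 5:44 6:34 7:25 8:17

Derivation:
P[k] = A[0] + ... + A[k]
P[k] includes A[1] iff k >= 1
Affected indices: 1, 2, ..., 8; delta = 12
  P[1]: 7 + 12 = 19
  P[2]: 26 + 12 = 38
  P[3]: 37 + 12 = 49
  P[4]: 40 + 12 = 52
  P[5]: 32 + 12 = 44
  P[6]: 22 + 12 = 34
  P[7]: 13 + 12 = 25
  P[8]: 5 + 12 = 17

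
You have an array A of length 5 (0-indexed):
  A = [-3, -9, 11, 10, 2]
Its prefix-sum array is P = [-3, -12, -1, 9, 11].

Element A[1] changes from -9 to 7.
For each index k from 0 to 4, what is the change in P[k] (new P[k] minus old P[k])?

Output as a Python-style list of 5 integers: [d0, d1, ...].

Answer: [0, 16, 16, 16, 16]

Derivation:
Element change: A[1] -9 -> 7, delta = 16
For k < 1: P[k] unchanged, delta_P[k] = 0
For k >= 1: P[k] shifts by exactly 16
Delta array: [0, 16, 16, 16, 16]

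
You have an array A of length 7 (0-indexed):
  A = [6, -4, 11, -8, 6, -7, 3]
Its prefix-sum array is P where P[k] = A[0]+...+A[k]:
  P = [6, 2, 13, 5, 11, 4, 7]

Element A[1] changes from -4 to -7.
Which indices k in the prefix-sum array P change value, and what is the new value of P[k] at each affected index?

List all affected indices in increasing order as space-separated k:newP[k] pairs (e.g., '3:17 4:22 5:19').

P[k] = A[0] + ... + A[k]
P[k] includes A[1] iff k >= 1
Affected indices: 1, 2, ..., 6; delta = -3
  P[1]: 2 + -3 = -1
  P[2]: 13 + -3 = 10
  P[3]: 5 + -3 = 2
  P[4]: 11 + -3 = 8
  P[5]: 4 + -3 = 1
  P[6]: 7 + -3 = 4

Answer: 1:-1 2:10 3:2 4:8 5:1 6:4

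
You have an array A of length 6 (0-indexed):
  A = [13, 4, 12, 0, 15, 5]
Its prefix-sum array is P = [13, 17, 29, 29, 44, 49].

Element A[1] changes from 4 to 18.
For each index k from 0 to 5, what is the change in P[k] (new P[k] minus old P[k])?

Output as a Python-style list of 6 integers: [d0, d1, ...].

Answer: [0, 14, 14, 14, 14, 14]

Derivation:
Element change: A[1] 4 -> 18, delta = 14
For k < 1: P[k] unchanged, delta_P[k] = 0
For k >= 1: P[k] shifts by exactly 14
Delta array: [0, 14, 14, 14, 14, 14]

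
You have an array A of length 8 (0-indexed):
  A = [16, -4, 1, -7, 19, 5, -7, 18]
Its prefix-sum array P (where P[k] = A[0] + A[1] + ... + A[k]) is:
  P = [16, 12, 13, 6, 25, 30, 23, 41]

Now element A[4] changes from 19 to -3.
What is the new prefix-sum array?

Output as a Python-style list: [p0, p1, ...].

Answer: [16, 12, 13, 6, 3, 8, 1, 19]

Derivation:
Change: A[4] 19 -> -3, delta = -22
P[k] for k < 4: unchanged (A[4] not included)
P[k] for k >= 4: shift by delta = -22
  P[0] = 16 + 0 = 16
  P[1] = 12 + 0 = 12
  P[2] = 13 + 0 = 13
  P[3] = 6 + 0 = 6
  P[4] = 25 + -22 = 3
  P[5] = 30 + -22 = 8
  P[6] = 23 + -22 = 1
  P[7] = 41 + -22 = 19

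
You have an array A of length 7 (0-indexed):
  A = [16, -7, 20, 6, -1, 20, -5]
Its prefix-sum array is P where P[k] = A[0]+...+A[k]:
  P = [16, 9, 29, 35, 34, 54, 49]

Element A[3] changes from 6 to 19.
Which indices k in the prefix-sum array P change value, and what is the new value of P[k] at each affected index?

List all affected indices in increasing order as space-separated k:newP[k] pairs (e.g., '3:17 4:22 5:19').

P[k] = A[0] + ... + A[k]
P[k] includes A[3] iff k >= 3
Affected indices: 3, 4, ..., 6; delta = 13
  P[3]: 35 + 13 = 48
  P[4]: 34 + 13 = 47
  P[5]: 54 + 13 = 67
  P[6]: 49 + 13 = 62

Answer: 3:48 4:47 5:67 6:62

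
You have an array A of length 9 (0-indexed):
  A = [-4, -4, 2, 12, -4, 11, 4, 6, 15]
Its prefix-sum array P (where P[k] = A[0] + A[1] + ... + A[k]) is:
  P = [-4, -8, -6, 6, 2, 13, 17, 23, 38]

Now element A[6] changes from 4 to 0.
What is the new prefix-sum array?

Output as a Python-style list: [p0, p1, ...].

Change: A[6] 4 -> 0, delta = -4
P[k] for k < 6: unchanged (A[6] not included)
P[k] for k >= 6: shift by delta = -4
  P[0] = -4 + 0 = -4
  P[1] = -8 + 0 = -8
  P[2] = -6 + 0 = -6
  P[3] = 6 + 0 = 6
  P[4] = 2 + 0 = 2
  P[5] = 13 + 0 = 13
  P[6] = 17 + -4 = 13
  P[7] = 23 + -4 = 19
  P[8] = 38 + -4 = 34

Answer: [-4, -8, -6, 6, 2, 13, 13, 19, 34]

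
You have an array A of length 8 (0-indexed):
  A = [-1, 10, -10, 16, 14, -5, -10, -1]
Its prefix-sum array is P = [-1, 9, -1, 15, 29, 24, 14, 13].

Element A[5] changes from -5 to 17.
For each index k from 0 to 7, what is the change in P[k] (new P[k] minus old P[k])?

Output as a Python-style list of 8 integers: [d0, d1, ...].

Element change: A[5] -5 -> 17, delta = 22
For k < 5: P[k] unchanged, delta_P[k] = 0
For k >= 5: P[k] shifts by exactly 22
Delta array: [0, 0, 0, 0, 0, 22, 22, 22]

Answer: [0, 0, 0, 0, 0, 22, 22, 22]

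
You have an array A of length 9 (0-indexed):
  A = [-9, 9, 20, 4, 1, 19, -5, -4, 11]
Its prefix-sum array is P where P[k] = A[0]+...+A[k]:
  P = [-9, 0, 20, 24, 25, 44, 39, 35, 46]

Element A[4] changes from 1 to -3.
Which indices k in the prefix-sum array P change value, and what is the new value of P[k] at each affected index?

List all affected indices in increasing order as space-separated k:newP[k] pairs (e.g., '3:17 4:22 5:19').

Answer: 4:21 5:40 6:35 7:31 8:42

Derivation:
P[k] = A[0] + ... + A[k]
P[k] includes A[4] iff k >= 4
Affected indices: 4, 5, ..., 8; delta = -4
  P[4]: 25 + -4 = 21
  P[5]: 44 + -4 = 40
  P[6]: 39 + -4 = 35
  P[7]: 35 + -4 = 31
  P[8]: 46 + -4 = 42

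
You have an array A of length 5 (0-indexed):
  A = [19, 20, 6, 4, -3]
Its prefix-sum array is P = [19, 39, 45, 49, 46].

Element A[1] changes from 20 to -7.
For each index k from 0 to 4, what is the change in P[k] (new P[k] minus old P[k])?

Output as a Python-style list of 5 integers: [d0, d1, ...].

Element change: A[1] 20 -> -7, delta = -27
For k < 1: P[k] unchanged, delta_P[k] = 0
For k >= 1: P[k] shifts by exactly -27
Delta array: [0, -27, -27, -27, -27]

Answer: [0, -27, -27, -27, -27]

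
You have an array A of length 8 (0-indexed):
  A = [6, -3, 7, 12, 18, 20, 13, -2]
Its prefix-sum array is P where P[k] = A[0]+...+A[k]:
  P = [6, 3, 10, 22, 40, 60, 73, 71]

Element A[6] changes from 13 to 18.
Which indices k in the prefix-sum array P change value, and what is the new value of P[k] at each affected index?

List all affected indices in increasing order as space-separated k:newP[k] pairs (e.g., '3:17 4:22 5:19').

Answer: 6:78 7:76

Derivation:
P[k] = A[0] + ... + A[k]
P[k] includes A[6] iff k >= 6
Affected indices: 6, 7, ..., 7; delta = 5
  P[6]: 73 + 5 = 78
  P[7]: 71 + 5 = 76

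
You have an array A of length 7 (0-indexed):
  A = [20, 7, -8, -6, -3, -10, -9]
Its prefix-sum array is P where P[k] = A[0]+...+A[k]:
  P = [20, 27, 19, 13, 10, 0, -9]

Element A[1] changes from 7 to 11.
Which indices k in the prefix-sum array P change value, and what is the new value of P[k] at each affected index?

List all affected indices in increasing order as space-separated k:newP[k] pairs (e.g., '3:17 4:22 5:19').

Answer: 1:31 2:23 3:17 4:14 5:4 6:-5

Derivation:
P[k] = A[0] + ... + A[k]
P[k] includes A[1] iff k >= 1
Affected indices: 1, 2, ..., 6; delta = 4
  P[1]: 27 + 4 = 31
  P[2]: 19 + 4 = 23
  P[3]: 13 + 4 = 17
  P[4]: 10 + 4 = 14
  P[5]: 0 + 4 = 4
  P[6]: -9 + 4 = -5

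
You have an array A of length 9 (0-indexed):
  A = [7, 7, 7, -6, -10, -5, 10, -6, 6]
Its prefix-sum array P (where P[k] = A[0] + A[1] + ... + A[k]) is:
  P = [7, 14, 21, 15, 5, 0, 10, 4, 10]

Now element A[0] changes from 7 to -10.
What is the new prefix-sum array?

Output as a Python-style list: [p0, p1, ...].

Change: A[0] 7 -> -10, delta = -17
P[k] for k < 0: unchanged (A[0] not included)
P[k] for k >= 0: shift by delta = -17
  P[0] = 7 + -17 = -10
  P[1] = 14 + -17 = -3
  P[2] = 21 + -17 = 4
  P[3] = 15 + -17 = -2
  P[4] = 5 + -17 = -12
  P[5] = 0 + -17 = -17
  P[6] = 10 + -17 = -7
  P[7] = 4 + -17 = -13
  P[8] = 10 + -17 = -7

Answer: [-10, -3, 4, -2, -12, -17, -7, -13, -7]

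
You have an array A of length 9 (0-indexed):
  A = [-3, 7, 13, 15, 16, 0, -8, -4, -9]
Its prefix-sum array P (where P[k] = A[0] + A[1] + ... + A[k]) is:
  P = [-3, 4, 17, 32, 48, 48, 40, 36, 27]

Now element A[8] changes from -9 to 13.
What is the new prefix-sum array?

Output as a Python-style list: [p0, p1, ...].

Change: A[8] -9 -> 13, delta = 22
P[k] for k < 8: unchanged (A[8] not included)
P[k] for k >= 8: shift by delta = 22
  P[0] = -3 + 0 = -3
  P[1] = 4 + 0 = 4
  P[2] = 17 + 0 = 17
  P[3] = 32 + 0 = 32
  P[4] = 48 + 0 = 48
  P[5] = 48 + 0 = 48
  P[6] = 40 + 0 = 40
  P[7] = 36 + 0 = 36
  P[8] = 27 + 22 = 49

Answer: [-3, 4, 17, 32, 48, 48, 40, 36, 49]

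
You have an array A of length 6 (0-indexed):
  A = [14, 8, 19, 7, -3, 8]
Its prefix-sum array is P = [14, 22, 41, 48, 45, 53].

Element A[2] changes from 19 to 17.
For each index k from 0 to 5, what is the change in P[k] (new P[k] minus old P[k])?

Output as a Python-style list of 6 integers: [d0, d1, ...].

Answer: [0, 0, -2, -2, -2, -2]

Derivation:
Element change: A[2] 19 -> 17, delta = -2
For k < 2: P[k] unchanged, delta_P[k] = 0
For k >= 2: P[k] shifts by exactly -2
Delta array: [0, 0, -2, -2, -2, -2]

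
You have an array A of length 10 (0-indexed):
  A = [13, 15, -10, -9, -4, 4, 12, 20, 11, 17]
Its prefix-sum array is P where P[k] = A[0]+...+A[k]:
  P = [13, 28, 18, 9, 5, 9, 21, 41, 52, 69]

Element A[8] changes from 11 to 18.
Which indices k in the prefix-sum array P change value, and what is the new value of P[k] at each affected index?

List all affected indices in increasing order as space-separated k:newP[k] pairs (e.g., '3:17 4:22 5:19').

Answer: 8:59 9:76

Derivation:
P[k] = A[0] + ... + A[k]
P[k] includes A[8] iff k >= 8
Affected indices: 8, 9, ..., 9; delta = 7
  P[8]: 52 + 7 = 59
  P[9]: 69 + 7 = 76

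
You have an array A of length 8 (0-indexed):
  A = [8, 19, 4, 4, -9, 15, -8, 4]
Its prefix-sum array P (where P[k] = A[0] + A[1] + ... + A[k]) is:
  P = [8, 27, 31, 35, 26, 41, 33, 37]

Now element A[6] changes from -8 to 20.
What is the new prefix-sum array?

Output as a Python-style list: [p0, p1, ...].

Change: A[6] -8 -> 20, delta = 28
P[k] for k < 6: unchanged (A[6] not included)
P[k] for k >= 6: shift by delta = 28
  P[0] = 8 + 0 = 8
  P[1] = 27 + 0 = 27
  P[2] = 31 + 0 = 31
  P[3] = 35 + 0 = 35
  P[4] = 26 + 0 = 26
  P[5] = 41 + 0 = 41
  P[6] = 33 + 28 = 61
  P[7] = 37 + 28 = 65

Answer: [8, 27, 31, 35, 26, 41, 61, 65]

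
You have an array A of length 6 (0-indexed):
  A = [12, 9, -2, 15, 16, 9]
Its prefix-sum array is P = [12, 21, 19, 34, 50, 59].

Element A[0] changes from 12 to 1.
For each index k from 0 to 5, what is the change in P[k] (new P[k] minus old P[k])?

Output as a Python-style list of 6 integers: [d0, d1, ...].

Element change: A[0] 12 -> 1, delta = -11
For k < 0: P[k] unchanged, delta_P[k] = 0
For k >= 0: P[k] shifts by exactly -11
Delta array: [-11, -11, -11, -11, -11, -11]

Answer: [-11, -11, -11, -11, -11, -11]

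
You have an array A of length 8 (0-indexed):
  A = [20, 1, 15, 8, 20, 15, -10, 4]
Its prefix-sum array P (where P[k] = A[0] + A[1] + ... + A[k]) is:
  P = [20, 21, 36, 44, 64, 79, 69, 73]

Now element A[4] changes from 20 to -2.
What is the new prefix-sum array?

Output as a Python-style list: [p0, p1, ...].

Answer: [20, 21, 36, 44, 42, 57, 47, 51]

Derivation:
Change: A[4] 20 -> -2, delta = -22
P[k] for k < 4: unchanged (A[4] not included)
P[k] for k >= 4: shift by delta = -22
  P[0] = 20 + 0 = 20
  P[1] = 21 + 0 = 21
  P[2] = 36 + 0 = 36
  P[3] = 44 + 0 = 44
  P[4] = 64 + -22 = 42
  P[5] = 79 + -22 = 57
  P[6] = 69 + -22 = 47
  P[7] = 73 + -22 = 51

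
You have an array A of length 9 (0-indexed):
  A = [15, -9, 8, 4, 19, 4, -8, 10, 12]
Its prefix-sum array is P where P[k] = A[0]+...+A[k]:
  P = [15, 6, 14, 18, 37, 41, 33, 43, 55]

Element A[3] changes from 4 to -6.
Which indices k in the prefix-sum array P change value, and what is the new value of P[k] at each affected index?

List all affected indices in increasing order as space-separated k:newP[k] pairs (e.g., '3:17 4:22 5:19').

P[k] = A[0] + ... + A[k]
P[k] includes A[3] iff k >= 3
Affected indices: 3, 4, ..., 8; delta = -10
  P[3]: 18 + -10 = 8
  P[4]: 37 + -10 = 27
  P[5]: 41 + -10 = 31
  P[6]: 33 + -10 = 23
  P[7]: 43 + -10 = 33
  P[8]: 55 + -10 = 45

Answer: 3:8 4:27 5:31 6:23 7:33 8:45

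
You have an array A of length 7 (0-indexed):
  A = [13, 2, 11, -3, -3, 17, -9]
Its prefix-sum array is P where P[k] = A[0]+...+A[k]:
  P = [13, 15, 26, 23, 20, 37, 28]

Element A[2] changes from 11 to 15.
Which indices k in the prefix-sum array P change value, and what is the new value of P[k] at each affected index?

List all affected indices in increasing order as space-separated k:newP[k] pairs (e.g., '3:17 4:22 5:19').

P[k] = A[0] + ... + A[k]
P[k] includes A[2] iff k >= 2
Affected indices: 2, 3, ..., 6; delta = 4
  P[2]: 26 + 4 = 30
  P[3]: 23 + 4 = 27
  P[4]: 20 + 4 = 24
  P[5]: 37 + 4 = 41
  P[6]: 28 + 4 = 32

Answer: 2:30 3:27 4:24 5:41 6:32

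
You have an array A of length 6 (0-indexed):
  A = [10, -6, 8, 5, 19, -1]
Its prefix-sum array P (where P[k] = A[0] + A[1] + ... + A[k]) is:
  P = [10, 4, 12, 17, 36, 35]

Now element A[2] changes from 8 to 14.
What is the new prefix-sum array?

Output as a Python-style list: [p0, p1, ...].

Answer: [10, 4, 18, 23, 42, 41]

Derivation:
Change: A[2] 8 -> 14, delta = 6
P[k] for k < 2: unchanged (A[2] not included)
P[k] for k >= 2: shift by delta = 6
  P[0] = 10 + 0 = 10
  P[1] = 4 + 0 = 4
  P[2] = 12 + 6 = 18
  P[3] = 17 + 6 = 23
  P[4] = 36 + 6 = 42
  P[5] = 35 + 6 = 41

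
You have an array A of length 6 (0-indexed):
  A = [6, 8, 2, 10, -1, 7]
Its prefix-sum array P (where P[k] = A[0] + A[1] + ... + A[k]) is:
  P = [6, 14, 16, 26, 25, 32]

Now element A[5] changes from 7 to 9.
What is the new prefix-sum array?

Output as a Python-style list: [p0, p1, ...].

Answer: [6, 14, 16, 26, 25, 34]

Derivation:
Change: A[5] 7 -> 9, delta = 2
P[k] for k < 5: unchanged (A[5] not included)
P[k] for k >= 5: shift by delta = 2
  P[0] = 6 + 0 = 6
  P[1] = 14 + 0 = 14
  P[2] = 16 + 0 = 16
  P[3] = 26 + 0 = 26
  P[4] = 25 + 0 = 25
  P[5] = 32 + 2 = 34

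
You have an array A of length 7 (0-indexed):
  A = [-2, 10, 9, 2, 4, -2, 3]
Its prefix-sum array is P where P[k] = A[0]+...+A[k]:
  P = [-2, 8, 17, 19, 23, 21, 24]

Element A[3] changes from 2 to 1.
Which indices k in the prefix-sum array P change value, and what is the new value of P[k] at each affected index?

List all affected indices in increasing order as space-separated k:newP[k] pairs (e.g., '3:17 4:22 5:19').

Answer: 3:18 4:22 5:20 6:23

Derivation:
P[k] = A[0] + ... + A[k]
P[k] includes A[3] iff k >= 3
Affected indices: 3, 4, ..., 6; delta = -1
  P[3]: 19 + -1 = 18
  P[4]: 23 + -1 = 22
  P[5]: 21 + -1 = 20
  P[6]: 24 + -1 = 23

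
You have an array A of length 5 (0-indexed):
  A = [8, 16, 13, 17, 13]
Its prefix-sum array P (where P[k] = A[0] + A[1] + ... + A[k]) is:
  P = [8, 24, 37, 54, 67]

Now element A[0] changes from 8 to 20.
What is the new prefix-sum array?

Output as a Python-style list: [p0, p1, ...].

Change: A[0] 8 -> 20, delta = 12
P[k] for k < 0: unchanged (A[0] not included)
P[k] for k >= 0: shift by delta = 12
  P[0] = 8 + 12 = 20
  P[1] = 24 + 12 = 36
  P[2] = 37 + 12 = 49
  P[3] = 54 + 12 = 66
  P[4] = 67 + 12 = 79

Answer: [20, 36, 49, 66, 79]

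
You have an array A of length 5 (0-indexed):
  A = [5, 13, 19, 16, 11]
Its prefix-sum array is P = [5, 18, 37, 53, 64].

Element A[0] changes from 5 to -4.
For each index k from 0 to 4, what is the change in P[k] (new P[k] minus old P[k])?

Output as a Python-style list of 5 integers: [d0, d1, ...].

Element change: A[0] 5 -> -4, delta = -9
For k < 0: P[k] unchanged, delta_P[k] = 0
For k >= 0: P[k] shifts by exactly -9
Delta array: [-9, -9, -9, -9, -9]

Answer: [-9, -9, -9, -9, -9]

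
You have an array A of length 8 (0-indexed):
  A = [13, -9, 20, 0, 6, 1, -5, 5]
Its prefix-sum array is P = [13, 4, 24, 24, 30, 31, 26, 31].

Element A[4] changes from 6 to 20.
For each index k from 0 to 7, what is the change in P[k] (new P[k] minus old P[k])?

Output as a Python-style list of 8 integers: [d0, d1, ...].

Answer: [0, 0, 0, 0, 14, 14, 14, 14]

Derivation:
Element change: A[4] 6 -> 20, delta = 14
For k < 4: P[k] unchanged, delta_P[k] = 0
For k >= 4: P[k] shifts by exactly 14
Delta array: [0, 0, 0, 0, 14, 14, 14, 14]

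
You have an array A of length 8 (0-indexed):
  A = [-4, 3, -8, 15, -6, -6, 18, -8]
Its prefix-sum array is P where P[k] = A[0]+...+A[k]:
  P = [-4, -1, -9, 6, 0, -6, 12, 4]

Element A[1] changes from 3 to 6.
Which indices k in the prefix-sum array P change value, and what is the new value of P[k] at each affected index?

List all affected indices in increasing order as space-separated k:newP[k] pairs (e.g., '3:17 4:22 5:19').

P[k] = A[0] + ... + A[k]
P[k] includes A[1] iff k >= 1
Affected indices: 1, 2, ..., 7; delta = 3
  P[1]: -1 + 3 = 2
  P[2]: -9 + 3 = -6
  P[3]: 6 + 3 = 9
  P[4]: 0 + 3 = 3
  P[5]: -6 + 3 = -3
  P[6]: 12 + 3 = 15
  P[7]: 4 + 3 = 7

Answer: 1:2 2:-6 3:9 4:3 5:-3 6:15 7:7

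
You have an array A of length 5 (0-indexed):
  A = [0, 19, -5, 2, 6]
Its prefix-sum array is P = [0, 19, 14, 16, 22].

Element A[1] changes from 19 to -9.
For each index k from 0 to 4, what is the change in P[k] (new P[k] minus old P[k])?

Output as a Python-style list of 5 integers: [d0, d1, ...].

Element change: A[1] 19 -> -9, delta = -28
For k < 1: P[k] unchanged, delta_P[k] = 0
For k >= 1: P[k] shifts by exactly -28
Delta array: [0, -28, -28, -28, -28]

Answer: [0, -28, -28, -28, -28]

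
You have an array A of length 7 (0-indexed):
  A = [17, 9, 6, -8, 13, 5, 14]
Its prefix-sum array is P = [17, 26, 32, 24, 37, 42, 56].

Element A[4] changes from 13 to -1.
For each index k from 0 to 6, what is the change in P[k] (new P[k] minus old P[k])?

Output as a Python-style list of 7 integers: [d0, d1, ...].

Answer: [0, 0, 0, 0, -14, -14, -14]

Derivation:
Element change: A[4] 13 -> -1, delta = -14
For k < 4: P[k] unchanged, delta_P[k] = 0
For k >= 4: P[k] shifts by exactly -14
Delta array: [0, 0, 0, 0, -14, -14, -14]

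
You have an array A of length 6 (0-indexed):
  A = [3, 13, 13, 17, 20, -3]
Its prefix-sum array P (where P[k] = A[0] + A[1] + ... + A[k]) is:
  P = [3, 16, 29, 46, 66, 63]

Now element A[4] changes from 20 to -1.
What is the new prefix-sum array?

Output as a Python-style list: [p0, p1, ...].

Change: A[4] 20 -> -1, delta = -21
P[k] for k < 4: unchanged (A[4] not included)
P[k] for k >= 4: shift by delta = -21
  P[0] = 3 + 0 = 3
  P[1] = 16 + 0 = 16
  P[2] = 29 + 0 = 29
  P[3] = 46 + 0 = 46
  P[4] = 66 + -21 = 45
  P[5] = 63 + -21 = 42

Answer: [3, 16, 29, 46, 45, 42]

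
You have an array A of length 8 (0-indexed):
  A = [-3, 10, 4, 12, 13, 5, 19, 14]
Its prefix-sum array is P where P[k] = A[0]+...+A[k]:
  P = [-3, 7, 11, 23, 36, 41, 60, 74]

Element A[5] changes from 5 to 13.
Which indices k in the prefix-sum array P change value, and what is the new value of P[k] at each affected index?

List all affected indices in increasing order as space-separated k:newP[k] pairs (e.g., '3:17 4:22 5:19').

Answer: 5:49 6:68 7:82

Derivation:
P[k] = A[0] + ... + A[k]
P[k] includes A[5] iff k >= 5
Affected indices: 5, 6, ..., 7; delta = 8
  P[5]: 41 + 8 = 49
  P[6]: 60 + 8 = 68
  P[7]: 74 + 8 = 82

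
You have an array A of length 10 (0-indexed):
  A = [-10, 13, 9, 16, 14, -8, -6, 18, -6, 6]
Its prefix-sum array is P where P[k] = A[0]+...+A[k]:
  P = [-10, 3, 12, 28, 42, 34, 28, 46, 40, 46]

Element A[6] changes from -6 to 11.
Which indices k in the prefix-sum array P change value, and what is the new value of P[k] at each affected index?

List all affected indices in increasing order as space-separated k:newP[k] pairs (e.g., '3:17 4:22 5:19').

P[k] = A[0] + ... + A[k]
P[k] includes A[6] iff k >= 6
Affected indices: 6, 7, ..., 9; delta = 17
  P[6]: 28 + 17 = 45
  P[7]: 46 + 17 = 63
  P[8]: 40 + 17 = 57
  P[9]: 46 + 17 = 63

Answer: 6:45 7:63 8:57 9:63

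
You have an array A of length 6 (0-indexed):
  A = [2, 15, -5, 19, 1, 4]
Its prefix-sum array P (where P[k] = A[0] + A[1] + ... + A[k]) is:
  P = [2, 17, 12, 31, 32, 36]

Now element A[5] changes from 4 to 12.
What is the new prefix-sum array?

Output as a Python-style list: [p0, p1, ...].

Change: A[5] 4 -> 12, delta = 8
P[k] for k < 5: unchanged (A[5] not included)
P[k] for k >= 5: shift by delta = 8
  P[0] = 2 + 0 = 2
  P[1] = 17 + 0 = 17
  P[2] = 12 + 0 = 12
  P[3] = 31 + 0 = 31
  P[4] = 32 + 0 = 32
  P[5] = 36 + 8 = 44

Answer: [2, 17, 12, 31, 32, 44]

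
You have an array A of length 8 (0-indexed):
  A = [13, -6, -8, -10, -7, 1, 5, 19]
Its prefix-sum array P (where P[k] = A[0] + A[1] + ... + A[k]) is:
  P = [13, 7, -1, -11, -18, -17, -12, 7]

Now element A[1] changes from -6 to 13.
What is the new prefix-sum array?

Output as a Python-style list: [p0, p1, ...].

Change: A[1] -6 -> 13, delta = 19
P[k] for k < 1: unchanged (A[1] not included)
P[k] for k >= 1: shift by delta = 19
  P[0] = 13 + 0 = 13
  P[1] = 7 + 19 = 26
  P[2] = -1 + 19 = 18
  P[3] = -11 + 19 = 8
  P[4] = -18 + 19 = 1
  P[5] = -17 + 19 = 2
  P[6] = -12 + 19 = 7
  P[7] = 7 + 19 = 26

Answer: [13, 26, 18, 8, 1, 2, 7, 26]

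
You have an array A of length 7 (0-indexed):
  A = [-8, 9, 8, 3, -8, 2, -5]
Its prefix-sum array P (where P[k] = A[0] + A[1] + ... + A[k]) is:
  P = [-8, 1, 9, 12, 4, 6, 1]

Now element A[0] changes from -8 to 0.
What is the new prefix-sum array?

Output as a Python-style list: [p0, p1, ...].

Change: A[0] -8 -> 0, delta = 8
P[k] for k < 0: unchanged (A[0] not included)
P[k] for k >= 0: shift by delta = 8
  P[0] = -8 + 8 = 0
  P[1] = 1 + 8 = 9
  P[2] = 9 + 8 = 17
  P[3] = 12 + 8 = 20
  P[4] = 4 + 8 = 12
  P[5] = 6 + 8 = 14
  P[6] = 1 + 8 = 9

Answer: [0, 9, 17, 20, 12, 14, 9]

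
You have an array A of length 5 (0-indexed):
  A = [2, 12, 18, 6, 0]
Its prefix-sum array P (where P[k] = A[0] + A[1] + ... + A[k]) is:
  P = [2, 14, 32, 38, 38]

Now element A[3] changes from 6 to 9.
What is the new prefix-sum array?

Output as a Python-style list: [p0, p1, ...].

Answer: [2, 14, 32, 41, 41]

Derivation:
Change: A[3] 6 -> 9, delta = 3
P[k] for k < 3: unchanged (A[3] not included)
P[k] for k >= 3: shift by delta = 3
  P[0] = 2 + 0 = 2
  P[1] = 14 + 0 = 14
  P[2] = 32 + 0 = 32
  P[3] = 38 + 3 = 41
  P[4] = 38 + 3 = 41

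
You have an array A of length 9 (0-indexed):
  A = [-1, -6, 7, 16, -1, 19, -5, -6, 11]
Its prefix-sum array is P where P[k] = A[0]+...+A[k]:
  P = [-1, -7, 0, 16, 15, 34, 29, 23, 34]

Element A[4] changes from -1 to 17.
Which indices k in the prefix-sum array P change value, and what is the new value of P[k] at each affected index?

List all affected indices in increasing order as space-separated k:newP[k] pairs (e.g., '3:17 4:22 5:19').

Answer: 4:33 5:52 6:47 7:41 8:52

Derivation:
P[k] = A[0] + ... + A[k]
P[k] includes A[4] iff k >= 4
Affected indices: 4, 5, ..., 8; delta = 18
  P[4]: 15 + 18 = 33
  P[5]: 34 + 18 = 52
  P[6]: 29 + 18 = 47
  P[7]: 23 + 18 = 41
  P[8]: 34 + 18 = 52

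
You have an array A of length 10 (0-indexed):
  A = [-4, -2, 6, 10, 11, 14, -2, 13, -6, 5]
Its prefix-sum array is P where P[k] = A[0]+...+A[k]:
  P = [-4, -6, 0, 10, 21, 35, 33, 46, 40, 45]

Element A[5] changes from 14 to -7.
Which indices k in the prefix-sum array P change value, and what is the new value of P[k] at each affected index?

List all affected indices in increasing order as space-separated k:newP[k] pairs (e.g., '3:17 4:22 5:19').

P[k] = A[0] + ... + A[k]
P[k] includes A[5] iff k >= 5
Affected indices: 5, 6, ..., 9; delta = -21
  P[5]: 35 + -21 = 14
  P[6]: 33 + -21 = 12
  P[7]: 46 + -21 = 25
  P[8]: 40 + -21 = 19
  P[9]: 45 + -21 = 24

Answer: 5:14 6:12 7:25 8:19 9:24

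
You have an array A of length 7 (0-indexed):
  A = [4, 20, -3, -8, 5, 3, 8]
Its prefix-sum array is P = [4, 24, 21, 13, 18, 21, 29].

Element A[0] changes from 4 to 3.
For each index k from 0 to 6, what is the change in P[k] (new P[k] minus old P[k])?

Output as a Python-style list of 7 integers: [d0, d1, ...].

Element change: A[0] 4 -> 3, delta = -1
For k < 0: P[k] unchanged, delta_P[k] = 0
For k >= 0: P[k] shifts by exactly -1
Delta array: [-1, -1, -1, -1, -1, -1, -1]

Answer: [-1, -1, -1, -1, -1, -1, -1]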